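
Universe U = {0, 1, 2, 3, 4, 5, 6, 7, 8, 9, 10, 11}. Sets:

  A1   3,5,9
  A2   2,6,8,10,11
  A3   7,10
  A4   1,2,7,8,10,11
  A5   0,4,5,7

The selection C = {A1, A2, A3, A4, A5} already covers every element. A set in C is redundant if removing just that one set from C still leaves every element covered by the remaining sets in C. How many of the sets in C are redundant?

Drop A1: 3, 9 uncovered — not redundant.
Drop A2: 6 uncovered — not redundant.
Drop A3: the rest still cover every element — redundant.
Drop A4: 1 uncovered — not redundant.
Drop A5: 0, 4 uncovered — not redundant.
1 redundant: A3.

1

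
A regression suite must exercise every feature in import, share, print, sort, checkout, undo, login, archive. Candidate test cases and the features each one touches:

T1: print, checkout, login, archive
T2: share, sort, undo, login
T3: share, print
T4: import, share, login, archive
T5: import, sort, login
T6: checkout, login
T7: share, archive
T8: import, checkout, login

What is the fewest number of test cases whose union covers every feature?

T1, T2, T4 together cover {import, share, print, sort, checkout, undo, login, archive} — every feature.
No 2 of the 8 test cases cover everything (all 28 pairs fall short), so 3 is minimum.

3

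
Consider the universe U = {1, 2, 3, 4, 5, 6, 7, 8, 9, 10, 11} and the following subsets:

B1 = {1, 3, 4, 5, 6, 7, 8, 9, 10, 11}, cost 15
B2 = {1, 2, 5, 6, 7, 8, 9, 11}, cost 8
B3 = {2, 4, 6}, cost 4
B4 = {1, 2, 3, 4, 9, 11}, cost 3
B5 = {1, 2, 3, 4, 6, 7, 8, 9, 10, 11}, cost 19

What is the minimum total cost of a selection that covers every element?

18

B1, B4 cover every element at cost 15 + 3 = 18.
Any cover uses at least 2 sets; among all covering selections none totals below 18.
Greedy by coverage-per-cost would pick B4, B2, B1 for 26 — worse than the optimum 18.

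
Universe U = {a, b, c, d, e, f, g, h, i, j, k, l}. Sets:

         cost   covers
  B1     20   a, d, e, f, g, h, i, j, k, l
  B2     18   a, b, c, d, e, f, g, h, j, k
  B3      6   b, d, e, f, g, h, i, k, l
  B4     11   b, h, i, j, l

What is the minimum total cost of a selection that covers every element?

B2, B3 cover every element at cost 18 + 6 = 24.
Any cover uses at least 2 sets; among all covering selections none totals below 24.

24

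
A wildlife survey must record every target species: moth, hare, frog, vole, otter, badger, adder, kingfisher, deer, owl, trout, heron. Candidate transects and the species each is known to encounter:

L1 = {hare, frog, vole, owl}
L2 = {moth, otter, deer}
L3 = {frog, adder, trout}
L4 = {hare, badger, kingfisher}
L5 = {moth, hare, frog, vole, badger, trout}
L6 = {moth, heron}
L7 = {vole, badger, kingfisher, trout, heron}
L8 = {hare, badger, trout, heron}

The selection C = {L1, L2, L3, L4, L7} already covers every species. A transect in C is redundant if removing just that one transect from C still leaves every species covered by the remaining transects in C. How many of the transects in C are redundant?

1

Drop L1: owl uncovered — not redundant.
Drop L2: moth, otter, deer uncovered — not redundant.
Drop L3: adder uncovered — not redundant.
Drop L4: the rest still cover every species — redundant.
Drop L7: heron uncovered — not redundant.
1 redundant: L4.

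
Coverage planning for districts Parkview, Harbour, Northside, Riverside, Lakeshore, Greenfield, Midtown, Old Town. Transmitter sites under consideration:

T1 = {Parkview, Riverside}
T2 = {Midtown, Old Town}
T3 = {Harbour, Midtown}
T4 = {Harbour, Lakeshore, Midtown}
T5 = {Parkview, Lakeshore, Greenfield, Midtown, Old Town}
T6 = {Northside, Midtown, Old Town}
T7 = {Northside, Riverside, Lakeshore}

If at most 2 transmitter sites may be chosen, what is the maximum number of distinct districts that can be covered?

Choosing T5, T7 covers {Parkview, Northside, Riverside, Lakeshore, Greenfield, Midtown, Old Town} — 7 districts.
No choice of 2 transmitter sites does better; here Harbour is left uncovered.

7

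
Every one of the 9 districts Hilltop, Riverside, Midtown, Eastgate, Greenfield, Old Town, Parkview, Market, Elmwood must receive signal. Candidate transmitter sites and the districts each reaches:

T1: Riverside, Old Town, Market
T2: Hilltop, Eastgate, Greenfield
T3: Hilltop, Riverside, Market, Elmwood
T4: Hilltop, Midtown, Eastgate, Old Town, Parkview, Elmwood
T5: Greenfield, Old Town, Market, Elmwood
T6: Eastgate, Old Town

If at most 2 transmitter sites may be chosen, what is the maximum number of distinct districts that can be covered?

8

Choosing T1, T4 covers {Hilltop, Riverside, Midtown, Eastgate, Old Town, Parkview, Market, Elmwood} — 8 districts.
No choice of 2 transmitter sites does better; here Greenfield is left uncovered.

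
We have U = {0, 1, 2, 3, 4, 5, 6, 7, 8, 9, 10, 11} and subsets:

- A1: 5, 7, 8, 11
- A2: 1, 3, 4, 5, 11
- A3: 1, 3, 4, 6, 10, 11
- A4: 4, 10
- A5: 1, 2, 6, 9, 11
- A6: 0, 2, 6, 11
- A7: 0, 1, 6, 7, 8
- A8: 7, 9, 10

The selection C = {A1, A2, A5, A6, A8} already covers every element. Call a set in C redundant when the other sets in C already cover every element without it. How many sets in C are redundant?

1

Drop A1: 8 uncovered — not redundant.
Drop A2: 3, 4 uncovered — not redundant.
Drop A5: the rest still cover every element — redundant.
Drop A6: 0 uncovered — not redundant.
Drop A8: 10 uncovered — not redundant.
1 redundant: A5.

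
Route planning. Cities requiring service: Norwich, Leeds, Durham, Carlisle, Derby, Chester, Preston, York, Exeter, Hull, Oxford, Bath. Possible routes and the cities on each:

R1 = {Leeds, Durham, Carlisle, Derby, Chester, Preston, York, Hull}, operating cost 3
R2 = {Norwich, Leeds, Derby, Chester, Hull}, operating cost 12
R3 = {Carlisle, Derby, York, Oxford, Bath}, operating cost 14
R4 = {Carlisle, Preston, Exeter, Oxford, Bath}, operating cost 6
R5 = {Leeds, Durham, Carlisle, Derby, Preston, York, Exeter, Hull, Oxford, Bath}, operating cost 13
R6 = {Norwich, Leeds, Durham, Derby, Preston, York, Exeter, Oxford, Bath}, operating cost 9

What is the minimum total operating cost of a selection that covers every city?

12

R1, R6 cover every city at operating cost 3 + 9 = 12.
Any cover uses at least 2 routes; among all covering selections none totals below 12.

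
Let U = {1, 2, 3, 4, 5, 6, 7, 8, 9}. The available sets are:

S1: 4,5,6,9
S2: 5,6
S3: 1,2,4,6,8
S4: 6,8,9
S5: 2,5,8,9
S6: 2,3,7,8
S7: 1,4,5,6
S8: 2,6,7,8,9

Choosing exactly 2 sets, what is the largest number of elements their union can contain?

Choosing S1, S6 covers {2, 3, 4, 5, 6, 7, 8, 9} — 8 elements.
No choice of 2 sets does better; here 1 is left uncovered.

8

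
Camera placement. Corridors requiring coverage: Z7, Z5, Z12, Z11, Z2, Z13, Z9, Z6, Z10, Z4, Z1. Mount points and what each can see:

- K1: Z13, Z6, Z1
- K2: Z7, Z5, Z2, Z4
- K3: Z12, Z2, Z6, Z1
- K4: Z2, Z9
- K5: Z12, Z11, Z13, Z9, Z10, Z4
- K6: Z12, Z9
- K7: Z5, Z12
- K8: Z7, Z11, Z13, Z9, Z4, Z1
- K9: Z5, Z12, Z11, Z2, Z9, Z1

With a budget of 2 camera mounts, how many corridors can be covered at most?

9

Choosing K2, K5 covers {Z7, Z5, Z12, Z11, Z2, Z13, Z9, Z10, Z4} — 9 corridors.
No choice of 2 camera mounts does better; here Z6, Z1 are left uncovered.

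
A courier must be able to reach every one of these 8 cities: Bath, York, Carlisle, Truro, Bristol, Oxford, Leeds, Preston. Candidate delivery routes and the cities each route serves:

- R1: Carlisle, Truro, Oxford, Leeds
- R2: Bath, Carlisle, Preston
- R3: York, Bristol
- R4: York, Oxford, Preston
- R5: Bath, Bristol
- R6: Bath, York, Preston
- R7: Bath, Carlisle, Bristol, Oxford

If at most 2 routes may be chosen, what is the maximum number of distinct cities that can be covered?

7

Choosing R1, R6 covers {Bath, York, Carlisle, Truro, Oxford, Leeds, Preston} — 7 cities.
No choice of 2 routes does better; here Bristol is left uncovered.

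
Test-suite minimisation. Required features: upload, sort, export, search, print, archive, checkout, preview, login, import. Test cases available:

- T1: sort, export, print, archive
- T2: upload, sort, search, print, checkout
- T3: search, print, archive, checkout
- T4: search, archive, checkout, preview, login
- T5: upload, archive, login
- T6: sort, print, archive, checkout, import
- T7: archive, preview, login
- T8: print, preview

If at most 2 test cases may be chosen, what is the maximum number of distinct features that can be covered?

8

Choosing T1, T4 covers {sort, export, search, print, archive, checkout, preview, login} — 8 features.
No choice of 2 test cases does better; here upload, import are left uncovered.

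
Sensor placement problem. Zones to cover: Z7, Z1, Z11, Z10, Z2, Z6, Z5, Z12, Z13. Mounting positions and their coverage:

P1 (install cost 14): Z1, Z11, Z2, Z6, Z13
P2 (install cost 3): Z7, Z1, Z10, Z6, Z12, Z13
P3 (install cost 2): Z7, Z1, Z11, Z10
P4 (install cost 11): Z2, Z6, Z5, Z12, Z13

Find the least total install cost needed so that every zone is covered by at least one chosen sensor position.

P3, P4 cover every zone at install cost 2 + 11 = 13.
Any cover uses at least 2 sensor positions; among all covering selections none totals below 13.
Greedy by coverage-per-install cost would pick P2, P3, P4 for 16 — worse than the optimum 13.

13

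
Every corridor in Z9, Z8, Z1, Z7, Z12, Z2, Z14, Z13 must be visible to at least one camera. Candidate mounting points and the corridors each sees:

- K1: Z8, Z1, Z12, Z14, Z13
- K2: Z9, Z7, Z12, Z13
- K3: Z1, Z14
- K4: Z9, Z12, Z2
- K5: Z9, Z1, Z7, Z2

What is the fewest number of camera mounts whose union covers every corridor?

K1, K5 together cover {Z9, Z8, Z1, Z7, Z12, Z2, Z14, Z13} — every corridor.
No single camera mount contains all 8 corridors, so 2 is optimal.

2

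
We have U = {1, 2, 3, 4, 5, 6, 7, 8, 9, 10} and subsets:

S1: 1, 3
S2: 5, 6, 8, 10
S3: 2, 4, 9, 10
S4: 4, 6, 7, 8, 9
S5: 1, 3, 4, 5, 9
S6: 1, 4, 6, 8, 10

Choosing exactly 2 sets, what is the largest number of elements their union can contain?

Choosing S2, S5 covers {1, 3, 4, 5, 6, 8, 9, 10} — 8 elements.
No choice of 2 sets does better; here 2, 7 are left uncovered.

8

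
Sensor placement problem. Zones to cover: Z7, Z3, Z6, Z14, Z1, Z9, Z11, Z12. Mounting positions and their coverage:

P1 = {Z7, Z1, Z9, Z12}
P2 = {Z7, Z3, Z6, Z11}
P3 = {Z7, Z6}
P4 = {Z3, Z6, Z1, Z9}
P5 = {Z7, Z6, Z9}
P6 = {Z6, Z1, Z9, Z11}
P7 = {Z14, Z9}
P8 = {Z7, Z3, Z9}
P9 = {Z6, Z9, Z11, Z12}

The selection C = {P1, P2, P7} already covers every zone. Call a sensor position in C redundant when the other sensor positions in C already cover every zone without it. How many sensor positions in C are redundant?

0

Drop P1: Z1, Z12 uncovered — not redundant.
Drop P2: Z3, Z6, Z11 uncovered — not redundant.
Drop P7: Z14 uncovered — not redundant.
None of the sensor positions in C is redundant.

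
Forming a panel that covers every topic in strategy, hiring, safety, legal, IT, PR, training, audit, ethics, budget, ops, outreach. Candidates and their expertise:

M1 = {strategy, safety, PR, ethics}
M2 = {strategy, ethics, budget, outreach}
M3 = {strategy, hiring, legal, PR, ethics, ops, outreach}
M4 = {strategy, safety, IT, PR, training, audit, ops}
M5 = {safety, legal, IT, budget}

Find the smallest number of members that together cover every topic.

3

M2, M3, M4 together cover {strategy, hiring, safety, legal, IT, PR, training, audit, ethics, budget, ops, outreach} — every topic.
No 2 of the 5 members cover everything (all 10 pairs fall short), so 3 is minimum.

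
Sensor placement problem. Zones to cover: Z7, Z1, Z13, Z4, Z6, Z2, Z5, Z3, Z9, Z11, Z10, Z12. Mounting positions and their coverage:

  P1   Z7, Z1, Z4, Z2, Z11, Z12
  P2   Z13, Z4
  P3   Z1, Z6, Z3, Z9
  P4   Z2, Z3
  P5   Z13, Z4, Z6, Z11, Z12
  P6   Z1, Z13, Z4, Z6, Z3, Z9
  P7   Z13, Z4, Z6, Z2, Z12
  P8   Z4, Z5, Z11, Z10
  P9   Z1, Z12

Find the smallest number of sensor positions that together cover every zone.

P1, P6, P8 together cover {Z7, Z1, Z13, Z4, Z6, Z2, Z5, Z3, Z9, Z11, Z10, Z12} — every zone.
No 2 of the 9 sensor positions cover everything (all 36 pairs fall short), so 3 is minimum.

3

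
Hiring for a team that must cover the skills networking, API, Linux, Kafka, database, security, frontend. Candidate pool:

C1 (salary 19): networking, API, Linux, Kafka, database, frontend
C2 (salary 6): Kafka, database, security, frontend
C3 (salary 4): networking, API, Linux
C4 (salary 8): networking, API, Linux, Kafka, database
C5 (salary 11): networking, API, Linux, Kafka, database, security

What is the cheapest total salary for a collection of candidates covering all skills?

10

C2, C3 cover every skill at salary 6 + 4 = 10.
Any cover uses at least 2 candidates; among all covering selections none totals below 10.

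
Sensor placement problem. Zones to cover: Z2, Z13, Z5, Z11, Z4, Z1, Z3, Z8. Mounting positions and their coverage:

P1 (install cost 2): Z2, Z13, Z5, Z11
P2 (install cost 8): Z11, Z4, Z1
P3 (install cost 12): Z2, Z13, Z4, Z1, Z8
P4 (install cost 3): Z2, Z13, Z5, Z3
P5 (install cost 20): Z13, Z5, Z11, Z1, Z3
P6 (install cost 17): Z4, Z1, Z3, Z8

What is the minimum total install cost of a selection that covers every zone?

17

P1, P3, P4 cover every zone at install cost 2 + 12 + 3 = 17.
Any cover uses at least 2 sensor positions; among all covering selections none totals below 17.
Greedy by coverage-per-install cost would pick P1, P4, P2, P3 for 25 — worse than the optimum 17.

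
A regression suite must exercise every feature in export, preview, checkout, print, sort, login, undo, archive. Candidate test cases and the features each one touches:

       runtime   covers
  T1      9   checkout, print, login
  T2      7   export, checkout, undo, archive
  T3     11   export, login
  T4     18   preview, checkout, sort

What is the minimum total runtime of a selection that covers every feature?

34

T1, T2, T4 cover every feature at runtime 9 + 7 + 18 = 34.
Any cover uses at least 3 test cases; among all covering selections none totals below 34.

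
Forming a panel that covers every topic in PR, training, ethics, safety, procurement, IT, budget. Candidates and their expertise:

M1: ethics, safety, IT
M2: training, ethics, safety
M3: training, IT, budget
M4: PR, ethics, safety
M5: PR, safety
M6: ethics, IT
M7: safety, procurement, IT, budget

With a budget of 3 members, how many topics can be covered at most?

Choosing M2, M4, M7 covers {PR, training, ethics, safety, procurement, IT, budget} — 7 topics.
That is all 7 topics.

7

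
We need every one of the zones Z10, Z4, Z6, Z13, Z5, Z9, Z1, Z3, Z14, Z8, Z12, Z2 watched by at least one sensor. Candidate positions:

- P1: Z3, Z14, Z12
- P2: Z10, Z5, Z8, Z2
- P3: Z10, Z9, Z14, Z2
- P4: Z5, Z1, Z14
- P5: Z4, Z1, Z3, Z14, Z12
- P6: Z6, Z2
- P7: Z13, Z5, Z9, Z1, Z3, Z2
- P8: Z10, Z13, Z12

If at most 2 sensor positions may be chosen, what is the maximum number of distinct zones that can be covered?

Choosing P2, P5 covers {Z10, Z4, Z5, Z1, Z3, Z14, Z8, Z12, Z2} — 9 zones.
No choice of 2 sensor positions does better; here Z6, Z13, Z9 are left uncovered.

9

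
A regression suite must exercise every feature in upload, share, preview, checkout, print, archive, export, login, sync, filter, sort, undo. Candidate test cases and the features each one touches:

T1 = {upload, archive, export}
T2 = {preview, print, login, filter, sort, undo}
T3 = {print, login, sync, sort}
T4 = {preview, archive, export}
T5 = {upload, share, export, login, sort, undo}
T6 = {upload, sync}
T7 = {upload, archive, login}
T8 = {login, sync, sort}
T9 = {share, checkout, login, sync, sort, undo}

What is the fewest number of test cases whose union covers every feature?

T1, T2, T9 together cover {upload, share, preview, checkout, print, archive, export, login, sync, filter, sort, undo} — every feature.
No 2 of the 9 test cases cover everything (all 36 pairs fall short), so 3 is minimum.

3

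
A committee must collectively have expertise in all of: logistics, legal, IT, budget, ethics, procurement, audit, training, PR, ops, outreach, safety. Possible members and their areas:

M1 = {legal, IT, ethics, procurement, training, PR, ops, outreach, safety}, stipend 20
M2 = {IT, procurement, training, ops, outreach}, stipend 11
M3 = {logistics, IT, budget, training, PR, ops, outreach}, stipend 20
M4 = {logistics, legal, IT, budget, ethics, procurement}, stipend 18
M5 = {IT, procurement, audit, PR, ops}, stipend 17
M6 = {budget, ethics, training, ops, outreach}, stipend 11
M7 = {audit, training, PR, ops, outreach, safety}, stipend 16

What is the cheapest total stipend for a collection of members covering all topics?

34

M4, M7 cover every topic at stipend 18 + 16 = 34.
Any cover uses at least 2 members; among all covering selections none totals below 34.
Greedy by coverage-per-stipend would pick M2, M4, M7 for 45 — worse than the optimum 34.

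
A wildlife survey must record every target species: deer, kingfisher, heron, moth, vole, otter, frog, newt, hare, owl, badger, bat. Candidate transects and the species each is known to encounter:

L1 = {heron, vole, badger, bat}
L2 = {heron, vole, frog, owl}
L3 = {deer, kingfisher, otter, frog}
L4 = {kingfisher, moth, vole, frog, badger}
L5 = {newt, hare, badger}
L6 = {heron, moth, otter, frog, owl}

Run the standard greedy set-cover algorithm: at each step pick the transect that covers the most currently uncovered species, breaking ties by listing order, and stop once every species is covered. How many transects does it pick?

Pick 1: L4 covers 5 new species (kingfisher, moth, vole, frog, badger).
Pick 2: L6 covers 3 new species (heron, otter, owl).
Pick 3: L5 covers 2 new species (newt, hare).
Pick 4: L1 covers 1 new species (bat).
Pick 5: L3 covers 1 new species (deer).
Greedy uses 5 transects. (The true minimum is 4.)

5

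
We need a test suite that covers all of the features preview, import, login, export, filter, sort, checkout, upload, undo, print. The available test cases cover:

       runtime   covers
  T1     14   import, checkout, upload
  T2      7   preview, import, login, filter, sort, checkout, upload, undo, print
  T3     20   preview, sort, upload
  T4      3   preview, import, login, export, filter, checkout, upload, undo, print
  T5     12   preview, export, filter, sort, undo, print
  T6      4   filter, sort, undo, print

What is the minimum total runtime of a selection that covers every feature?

7

T4, T6 cover every feature at runtime 3 + 4 = 7.
Any cover uses at least 2 test cases; among all covering selections none totals below 7.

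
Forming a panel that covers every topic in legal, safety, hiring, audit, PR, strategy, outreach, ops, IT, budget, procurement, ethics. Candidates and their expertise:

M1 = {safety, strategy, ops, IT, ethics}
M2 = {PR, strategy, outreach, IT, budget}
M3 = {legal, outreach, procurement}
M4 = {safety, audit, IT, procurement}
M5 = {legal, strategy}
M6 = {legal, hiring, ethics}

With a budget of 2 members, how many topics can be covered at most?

8

Choosing M1, M2 covers {safety, PR, strategy, outreach, ops, IT, budget, ethics} — 8 topics.
No choice of 2 members does better; here legal, hiring, audit, procurement are left uncovered.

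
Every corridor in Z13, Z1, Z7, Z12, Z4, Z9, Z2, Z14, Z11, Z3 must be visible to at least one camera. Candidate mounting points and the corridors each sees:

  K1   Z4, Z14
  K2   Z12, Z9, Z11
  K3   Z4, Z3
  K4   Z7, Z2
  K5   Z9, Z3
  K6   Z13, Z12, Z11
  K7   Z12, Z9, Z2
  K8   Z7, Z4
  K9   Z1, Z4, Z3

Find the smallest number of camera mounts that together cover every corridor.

5

K1, K2, K4, K6, K9 together cover {Z13, Z1, Z7, Z12, Z4, Z9, Z2, Z14, Z11, Z3} — every corridor.
No 4 of the 9 camera mounts cover everything (all 126 size-4 selections fall short), so 5 is minimum.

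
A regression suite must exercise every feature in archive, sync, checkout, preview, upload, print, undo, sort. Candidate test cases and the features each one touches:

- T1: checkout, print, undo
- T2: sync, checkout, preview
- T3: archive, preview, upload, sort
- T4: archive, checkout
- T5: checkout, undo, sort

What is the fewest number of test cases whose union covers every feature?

3

T1, T2, T3 together cover {archive, sync, checkout, preview, upload, print, undo, sort} — every feature.
No 2 of the 5 test cases cover everything (all 10 pairs fall short), so 3 is minimum.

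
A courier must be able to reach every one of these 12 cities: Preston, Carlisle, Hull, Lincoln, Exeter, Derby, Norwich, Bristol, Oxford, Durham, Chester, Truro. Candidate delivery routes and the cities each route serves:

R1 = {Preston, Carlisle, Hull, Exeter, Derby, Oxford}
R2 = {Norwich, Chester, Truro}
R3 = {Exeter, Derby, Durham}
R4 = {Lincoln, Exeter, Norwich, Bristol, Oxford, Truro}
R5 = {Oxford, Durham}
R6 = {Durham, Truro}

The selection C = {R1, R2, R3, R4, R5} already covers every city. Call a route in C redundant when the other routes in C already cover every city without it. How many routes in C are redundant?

2

Drop R1: Preston, Carlisle, Hull uncovered — not redundant.
Drop R2: Chester uncovered — not redundant.
Drop R3: the rest still cover every city — redundant.
Drop R4: Lincoln, Bristol uncovered — not redundant.
Drop R5: the rest still cover every city — redundant.
2 redundant: R3, R5.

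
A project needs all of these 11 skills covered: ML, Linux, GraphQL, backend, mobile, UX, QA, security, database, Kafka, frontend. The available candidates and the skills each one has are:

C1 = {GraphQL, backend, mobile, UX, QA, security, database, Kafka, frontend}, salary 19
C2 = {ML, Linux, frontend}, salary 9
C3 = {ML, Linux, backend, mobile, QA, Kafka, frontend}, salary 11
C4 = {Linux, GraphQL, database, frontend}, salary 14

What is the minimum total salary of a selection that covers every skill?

28

C1, C2 cover every skill at salary 19 + 9 = 28.
Any cover uses at least 2 candidates; among all covering selections none totals below 28.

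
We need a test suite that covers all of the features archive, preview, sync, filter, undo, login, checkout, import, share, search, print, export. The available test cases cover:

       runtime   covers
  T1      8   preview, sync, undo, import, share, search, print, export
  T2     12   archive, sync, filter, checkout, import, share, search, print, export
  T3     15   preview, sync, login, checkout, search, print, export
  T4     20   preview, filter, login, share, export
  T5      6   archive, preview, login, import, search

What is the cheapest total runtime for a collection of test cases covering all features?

26

T1, T2, T5 cover every feature at runtime 8 + 12 + 6 = 26.
Any cover uses at least 3 test cases; among all covering selections none totals below 26.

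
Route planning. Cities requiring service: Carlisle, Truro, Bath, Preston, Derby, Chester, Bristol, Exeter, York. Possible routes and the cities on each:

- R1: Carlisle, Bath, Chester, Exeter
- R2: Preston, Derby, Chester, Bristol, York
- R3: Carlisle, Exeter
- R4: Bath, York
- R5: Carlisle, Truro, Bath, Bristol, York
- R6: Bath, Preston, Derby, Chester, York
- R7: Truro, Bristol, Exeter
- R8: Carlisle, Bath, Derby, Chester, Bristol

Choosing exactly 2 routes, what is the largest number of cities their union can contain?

8

Choosing R1, R2 covers {Carlisle, Bath, Preston, Derby, Chester, Bristol, Exeter, York} — 8 cities.
No choice of 2 routes does better; here Truro is left uncovered.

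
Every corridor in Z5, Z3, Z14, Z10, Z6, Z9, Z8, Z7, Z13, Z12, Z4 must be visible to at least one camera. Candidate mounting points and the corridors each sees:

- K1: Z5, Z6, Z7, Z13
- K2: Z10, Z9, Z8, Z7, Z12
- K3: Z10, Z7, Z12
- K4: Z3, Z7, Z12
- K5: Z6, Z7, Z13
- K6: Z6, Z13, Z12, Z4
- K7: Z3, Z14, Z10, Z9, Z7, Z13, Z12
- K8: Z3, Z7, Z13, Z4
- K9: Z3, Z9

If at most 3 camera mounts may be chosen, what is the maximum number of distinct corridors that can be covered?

Choosing K1, K2, K7 covers {Z5, Z3, Z14, Z10, Z6, Z9, Z8, Z7, Z13, Z12} — 10 corridors.
No choice of 3 camera mounts does better; here Z4 is left uncovered.

10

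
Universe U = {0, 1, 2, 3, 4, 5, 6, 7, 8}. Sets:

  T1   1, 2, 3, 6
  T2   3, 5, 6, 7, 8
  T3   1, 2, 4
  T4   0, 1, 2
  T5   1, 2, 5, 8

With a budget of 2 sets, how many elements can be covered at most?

8

Choosing T2, T3 covers {1, 2, 3, 4, 5, 6, 7, 8} — 8 elements.
No choice of 2 sets does better; here 0 is left uncovered.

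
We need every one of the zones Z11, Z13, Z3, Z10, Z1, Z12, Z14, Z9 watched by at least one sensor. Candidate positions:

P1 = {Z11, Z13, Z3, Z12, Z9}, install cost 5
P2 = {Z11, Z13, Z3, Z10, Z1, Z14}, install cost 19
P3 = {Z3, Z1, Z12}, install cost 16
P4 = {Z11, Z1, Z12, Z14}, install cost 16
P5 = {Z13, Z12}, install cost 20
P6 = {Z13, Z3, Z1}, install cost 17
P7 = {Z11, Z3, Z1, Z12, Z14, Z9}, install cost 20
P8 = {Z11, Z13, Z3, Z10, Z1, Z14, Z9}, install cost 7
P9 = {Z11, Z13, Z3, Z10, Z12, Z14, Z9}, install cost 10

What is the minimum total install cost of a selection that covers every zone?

P1, P8 cover every zone at install cost 5 + 7 = 12.
Any cover uses at least 2 sensor positions; among all covering selections none totals below 12.

12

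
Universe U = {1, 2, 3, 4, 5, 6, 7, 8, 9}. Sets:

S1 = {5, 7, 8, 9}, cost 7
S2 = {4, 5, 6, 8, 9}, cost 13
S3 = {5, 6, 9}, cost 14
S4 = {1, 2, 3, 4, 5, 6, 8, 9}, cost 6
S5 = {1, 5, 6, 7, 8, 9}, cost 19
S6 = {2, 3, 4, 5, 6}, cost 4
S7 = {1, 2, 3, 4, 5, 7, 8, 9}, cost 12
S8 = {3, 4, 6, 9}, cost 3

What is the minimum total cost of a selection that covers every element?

13

S1, S4 cover every element at cost 7 + 6 = 13.
Any cover uses at least 2 sets; among all covering selections none totals below 13.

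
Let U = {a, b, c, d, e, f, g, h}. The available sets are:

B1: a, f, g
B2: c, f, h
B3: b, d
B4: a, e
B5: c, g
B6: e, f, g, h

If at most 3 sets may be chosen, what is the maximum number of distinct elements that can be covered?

7

Choosing B1, B2, B3 covers {a, b, c, d, f, g, h} — 7 elements.
No choice of 3 sets does better; here e is left uncovered.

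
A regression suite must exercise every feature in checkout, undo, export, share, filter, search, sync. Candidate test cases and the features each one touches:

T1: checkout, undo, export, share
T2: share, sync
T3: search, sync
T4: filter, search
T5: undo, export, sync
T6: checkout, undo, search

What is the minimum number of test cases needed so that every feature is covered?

T1, T2, T4 together cover {checkout, undo, export, share, filter, search, sync} — every feature.
No 2 of the 6 test cases cover everything (all 15 pairs fall short), so 3 is minimum.

3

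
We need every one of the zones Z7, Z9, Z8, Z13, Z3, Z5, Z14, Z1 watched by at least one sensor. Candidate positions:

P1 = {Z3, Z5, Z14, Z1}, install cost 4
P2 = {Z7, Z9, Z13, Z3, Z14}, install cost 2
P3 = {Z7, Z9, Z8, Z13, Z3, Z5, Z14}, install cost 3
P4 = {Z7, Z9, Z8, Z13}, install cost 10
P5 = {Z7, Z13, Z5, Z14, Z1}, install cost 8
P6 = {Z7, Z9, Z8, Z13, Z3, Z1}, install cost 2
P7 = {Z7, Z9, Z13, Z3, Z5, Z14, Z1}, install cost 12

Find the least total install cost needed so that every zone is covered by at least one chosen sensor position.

P3, P6 cover every zone at install cost 3 + 2 = 5.
Any cover uses at least 2 sensor positions; among all covering selections none totals below 5.

5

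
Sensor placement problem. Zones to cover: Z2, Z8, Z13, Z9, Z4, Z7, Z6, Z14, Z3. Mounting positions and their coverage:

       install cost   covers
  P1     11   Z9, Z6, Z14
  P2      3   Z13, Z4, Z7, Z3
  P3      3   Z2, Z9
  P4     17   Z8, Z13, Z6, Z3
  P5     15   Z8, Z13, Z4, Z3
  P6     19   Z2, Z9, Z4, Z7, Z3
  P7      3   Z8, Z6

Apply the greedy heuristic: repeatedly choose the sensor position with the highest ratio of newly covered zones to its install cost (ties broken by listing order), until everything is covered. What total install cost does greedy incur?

20

Pick 1: P2 adds 4 new (Z13, Z4, Z7, Z3) at install cost 3 (ratio 4/3).
Pick 2: P3 adds 2 new (Z2, Z9) at install cost 3 (ratio 2/3).
Pick 3: P7 adds 2 new (Z8, Z6) at install cost 3 (ratio 2/3).
Pick 4: P1 adds 1 new (Z14) at install cost 11 (ratio 1/11).
Greedy total install cost: 3 + 3 + 3 + 11 = 20.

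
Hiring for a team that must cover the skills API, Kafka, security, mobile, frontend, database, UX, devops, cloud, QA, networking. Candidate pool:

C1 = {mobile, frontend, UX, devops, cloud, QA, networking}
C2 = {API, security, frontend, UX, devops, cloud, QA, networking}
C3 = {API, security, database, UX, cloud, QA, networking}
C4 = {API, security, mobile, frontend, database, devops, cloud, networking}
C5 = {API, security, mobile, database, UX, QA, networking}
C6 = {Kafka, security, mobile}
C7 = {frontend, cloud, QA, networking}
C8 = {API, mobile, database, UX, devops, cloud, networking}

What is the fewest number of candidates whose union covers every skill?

C1, C3, C6 together cover {API, Kafka, security, mobile, frontend, database, UX, devops, cloud, QA, networking} — every skill.
No 2 of the 8 candidates cover everything (all 28 pairs fall short), so 3 is minimum.

3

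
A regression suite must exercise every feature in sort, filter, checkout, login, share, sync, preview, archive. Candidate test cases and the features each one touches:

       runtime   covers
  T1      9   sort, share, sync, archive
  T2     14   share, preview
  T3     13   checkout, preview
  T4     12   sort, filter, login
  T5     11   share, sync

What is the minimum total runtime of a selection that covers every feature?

T1, T3, T4 cover every feature at runtime 9 + 13 + 12 = 34.
Any cover uses at least 3 test cases; among all covering selections none totals below 34.

34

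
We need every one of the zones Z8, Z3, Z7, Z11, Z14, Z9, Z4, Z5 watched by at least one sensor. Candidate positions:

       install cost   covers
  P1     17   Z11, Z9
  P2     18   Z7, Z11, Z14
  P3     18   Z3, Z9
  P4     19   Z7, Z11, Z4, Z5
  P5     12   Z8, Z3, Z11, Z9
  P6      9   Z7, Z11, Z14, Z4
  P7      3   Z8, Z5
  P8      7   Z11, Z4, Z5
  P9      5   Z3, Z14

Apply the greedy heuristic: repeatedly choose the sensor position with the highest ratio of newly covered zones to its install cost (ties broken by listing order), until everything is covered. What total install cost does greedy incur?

29

Pick 1: P7 adds 2 new (Z8, Z5) at install cost 3 (ratio 2/3).
Pick 2: P6 adds 4 new (Z7, Z11, Z14, Z4) at install cost 9 (ratio 4/9).
Pick 3: P9 adds 1 new (Z3) at install cost 5 (ratio 1/5).
Pick 4: P5 adds 1 new (Z9) at install cost 12 (ratio 1/12).
Greedy total install cost: 3 + 9 + 5 + 12 = 29. (The true optimum is 24, so greedy overshoots here.)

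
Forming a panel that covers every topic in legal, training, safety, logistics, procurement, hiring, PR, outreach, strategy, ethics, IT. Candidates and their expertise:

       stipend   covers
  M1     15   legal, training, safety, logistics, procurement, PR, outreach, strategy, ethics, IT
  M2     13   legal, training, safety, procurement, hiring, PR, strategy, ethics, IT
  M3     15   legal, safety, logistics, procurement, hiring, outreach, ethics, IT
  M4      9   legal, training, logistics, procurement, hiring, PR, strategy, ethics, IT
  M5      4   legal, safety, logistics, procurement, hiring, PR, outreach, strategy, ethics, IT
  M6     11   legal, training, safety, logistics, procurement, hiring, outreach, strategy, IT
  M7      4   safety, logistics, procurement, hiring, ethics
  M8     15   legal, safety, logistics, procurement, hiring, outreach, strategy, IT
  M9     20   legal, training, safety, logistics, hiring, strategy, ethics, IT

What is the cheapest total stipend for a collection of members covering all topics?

M4, M5 cover every topic at stipend 9 + 4 = 13.
Any cover uses at least 2 members; among all covering selections none totals below 13.

13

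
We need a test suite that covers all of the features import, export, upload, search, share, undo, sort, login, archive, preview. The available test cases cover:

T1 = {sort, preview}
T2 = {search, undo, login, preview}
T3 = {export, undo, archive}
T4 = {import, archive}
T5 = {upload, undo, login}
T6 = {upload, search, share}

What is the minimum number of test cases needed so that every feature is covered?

T1, T2, T3, T4, T6 together cover {import, export, upload, search, share, undo, sort, login, archive, preview} — every feature.
No 4 of the 6 test cases cover everything (all 15 size-4 selections fall short), so 5 is minimum.

5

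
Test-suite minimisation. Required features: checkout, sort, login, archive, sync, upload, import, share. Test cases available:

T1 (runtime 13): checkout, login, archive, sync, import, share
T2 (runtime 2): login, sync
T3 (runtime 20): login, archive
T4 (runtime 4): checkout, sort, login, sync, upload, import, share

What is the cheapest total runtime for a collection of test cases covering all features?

T1, T4 cover every feature at runtime 13 + 4 = 17.
Any cover uses at least 2 test cases; among all covering selections none totals below 17.

17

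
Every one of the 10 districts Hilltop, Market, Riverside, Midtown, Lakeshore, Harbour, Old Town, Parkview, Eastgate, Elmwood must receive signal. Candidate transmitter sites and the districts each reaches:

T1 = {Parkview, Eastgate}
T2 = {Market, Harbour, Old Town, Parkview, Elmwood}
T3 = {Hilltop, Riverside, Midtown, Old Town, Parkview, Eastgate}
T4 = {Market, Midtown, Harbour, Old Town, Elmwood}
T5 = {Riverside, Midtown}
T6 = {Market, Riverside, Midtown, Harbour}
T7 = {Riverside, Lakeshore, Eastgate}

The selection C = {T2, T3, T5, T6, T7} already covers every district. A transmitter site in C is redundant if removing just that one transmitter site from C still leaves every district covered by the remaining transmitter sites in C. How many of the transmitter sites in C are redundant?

Drop T2: Elmwood uncovered — not redundant.
Drop T3: Hilltop uncovered — not redundant.
Drop T5: the rest still cover every district — redundant.
Drop T6: the rest still cover every district — redundant.
Drop T7: Lakeshore uncovered — not redundant.
2 redundant: T5, T6.

2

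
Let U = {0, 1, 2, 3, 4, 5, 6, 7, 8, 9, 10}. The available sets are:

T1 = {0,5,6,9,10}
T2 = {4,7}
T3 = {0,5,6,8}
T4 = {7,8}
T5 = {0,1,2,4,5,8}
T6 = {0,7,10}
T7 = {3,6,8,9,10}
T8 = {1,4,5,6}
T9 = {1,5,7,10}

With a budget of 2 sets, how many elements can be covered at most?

Choosing T5, T7 covers {0, 1, 2, 3, 4, 5, 6, 8, 9, 10} — 10 elements.
No choice of 2 sets does better; here 7 is left uncovered.

10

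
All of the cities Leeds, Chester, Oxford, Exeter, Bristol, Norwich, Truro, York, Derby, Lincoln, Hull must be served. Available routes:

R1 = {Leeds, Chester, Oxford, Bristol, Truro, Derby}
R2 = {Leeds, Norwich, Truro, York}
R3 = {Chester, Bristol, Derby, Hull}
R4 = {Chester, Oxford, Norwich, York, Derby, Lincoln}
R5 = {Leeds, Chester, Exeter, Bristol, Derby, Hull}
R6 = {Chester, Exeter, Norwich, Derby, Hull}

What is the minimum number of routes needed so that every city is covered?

3

R1, R4, R5 together cover {Leeds, Chester, Oxford, Exeter, Bristol, Norwich, Truro, York, Derby, Lincoln, Hull} — every city.
No 2 of the 6 routes cover everything (all 15 pairs fall short), so 3 is minimum.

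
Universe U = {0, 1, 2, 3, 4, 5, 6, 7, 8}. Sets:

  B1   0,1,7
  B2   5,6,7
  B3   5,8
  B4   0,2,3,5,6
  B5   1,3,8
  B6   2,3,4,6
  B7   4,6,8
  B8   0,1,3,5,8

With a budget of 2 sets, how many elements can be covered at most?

8

Choosing B6, B8 covers {0, 1, 2, 3, 4, 5, 6, 8} — 8 elements.
No choice of 2 sets does better; here 7 is left uncovered.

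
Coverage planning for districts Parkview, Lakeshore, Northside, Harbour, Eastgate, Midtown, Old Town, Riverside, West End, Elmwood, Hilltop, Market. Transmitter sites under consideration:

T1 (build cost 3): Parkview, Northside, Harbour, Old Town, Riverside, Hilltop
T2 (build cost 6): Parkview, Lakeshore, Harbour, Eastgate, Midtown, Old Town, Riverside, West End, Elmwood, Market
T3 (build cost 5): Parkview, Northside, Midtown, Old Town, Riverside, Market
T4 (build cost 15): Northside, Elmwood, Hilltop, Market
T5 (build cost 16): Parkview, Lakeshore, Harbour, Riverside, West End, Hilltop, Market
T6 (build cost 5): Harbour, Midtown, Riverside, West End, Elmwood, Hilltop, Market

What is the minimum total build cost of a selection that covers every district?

T1, T2 cover every district at build cost 3 + 6 = 9.
Any cover uses at least 2 transmitter sites; among all covering selections none totals below 9.

9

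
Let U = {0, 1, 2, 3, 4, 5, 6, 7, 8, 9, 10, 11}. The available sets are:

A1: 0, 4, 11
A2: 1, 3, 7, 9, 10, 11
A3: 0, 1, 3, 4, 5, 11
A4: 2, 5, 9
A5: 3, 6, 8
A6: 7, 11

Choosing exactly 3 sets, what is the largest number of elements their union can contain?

11

Choosing A2, A3, A5 covers {0, 1, 3, 4, 5, 6, 7, 8, 9, 10, 11} — 11 elements.
No choice of 3 sets does better; here 2 is left uncovered.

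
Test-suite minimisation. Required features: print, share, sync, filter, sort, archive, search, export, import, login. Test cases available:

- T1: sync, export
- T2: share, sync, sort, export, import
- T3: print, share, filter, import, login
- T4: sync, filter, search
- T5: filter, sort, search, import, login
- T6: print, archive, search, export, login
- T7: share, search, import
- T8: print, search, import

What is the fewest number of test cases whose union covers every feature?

3

T2, T3, T6 together cover {print, share, sync, filter, sort, archive, search, export, import, login} — every feature.
No 2 of the 8 test cases cover everything (all 28 pairs fall short), so 3 is minimum.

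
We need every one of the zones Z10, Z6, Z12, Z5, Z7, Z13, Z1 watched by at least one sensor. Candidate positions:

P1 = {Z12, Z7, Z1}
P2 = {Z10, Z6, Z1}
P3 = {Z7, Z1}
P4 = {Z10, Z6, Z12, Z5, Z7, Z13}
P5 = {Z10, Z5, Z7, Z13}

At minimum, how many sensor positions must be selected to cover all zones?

P1, P4 together cover {Z10, Z6, Z12, Z5, Z7, Z13, Z1} — every zone.
No single sensor position contains all 7 zones, so 2 is optimal.

2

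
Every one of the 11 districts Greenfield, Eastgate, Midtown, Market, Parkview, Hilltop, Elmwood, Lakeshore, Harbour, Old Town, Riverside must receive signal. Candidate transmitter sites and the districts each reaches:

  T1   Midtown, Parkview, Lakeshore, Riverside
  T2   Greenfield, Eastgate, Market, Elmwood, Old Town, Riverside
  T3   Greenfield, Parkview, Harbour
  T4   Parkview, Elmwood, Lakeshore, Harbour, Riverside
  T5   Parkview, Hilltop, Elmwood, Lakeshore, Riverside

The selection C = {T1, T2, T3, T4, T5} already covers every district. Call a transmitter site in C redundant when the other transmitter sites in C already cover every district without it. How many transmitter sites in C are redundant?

2

Drop T1: Midtown uncovered — not redundant.
Drop T2: Eastgate, Market, Old Town uncovered — not redundant.
Drop T3: the rest still cover every district — redundant.
Drop T4: the rest still cover every district — redundant.
Drop T5: Hilltop uncovered — not redundant.
2 redundant: T3, T4.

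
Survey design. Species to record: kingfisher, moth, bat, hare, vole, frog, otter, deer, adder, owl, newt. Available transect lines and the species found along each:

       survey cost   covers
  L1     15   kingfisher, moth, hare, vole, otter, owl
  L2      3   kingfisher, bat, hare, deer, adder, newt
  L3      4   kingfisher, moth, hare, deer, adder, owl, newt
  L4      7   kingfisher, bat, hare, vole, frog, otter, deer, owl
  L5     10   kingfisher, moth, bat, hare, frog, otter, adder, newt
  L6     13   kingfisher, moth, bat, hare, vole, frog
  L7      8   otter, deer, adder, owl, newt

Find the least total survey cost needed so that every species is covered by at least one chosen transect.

11

L3, L4 cover every species at survey cost 4 + 7 = 11.
Any cover uses at least 2 transects; among all covering selections none totals below 11.
Greedy by coverage-per-survey cost would pick L2, L4, L3 for 14 — worse than the optimum 11.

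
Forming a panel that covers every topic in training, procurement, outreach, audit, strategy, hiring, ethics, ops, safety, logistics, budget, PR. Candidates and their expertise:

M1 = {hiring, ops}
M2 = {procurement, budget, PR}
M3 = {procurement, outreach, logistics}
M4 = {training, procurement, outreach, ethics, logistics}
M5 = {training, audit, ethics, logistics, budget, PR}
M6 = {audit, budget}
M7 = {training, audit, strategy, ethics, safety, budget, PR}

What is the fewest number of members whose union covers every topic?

M1, M3, M7 together cover {training, procurement, outreach, audit, strategy, hiring, ethics, ops, safety, logistics, budget, PR} — every topic.
No 2 of the 7 members cover everything (all 21 pairs fall short), so 3 is minimum.

3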